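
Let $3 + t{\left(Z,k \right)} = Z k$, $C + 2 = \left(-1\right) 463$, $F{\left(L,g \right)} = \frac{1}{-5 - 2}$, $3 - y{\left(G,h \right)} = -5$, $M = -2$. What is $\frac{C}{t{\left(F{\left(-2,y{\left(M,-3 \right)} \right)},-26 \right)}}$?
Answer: $-651$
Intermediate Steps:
$y{\left(G,h \right)} = 8$ ($y{\left(G,h \right)} = 3 - -5 = 3 + 5 = 8$)
$F{\left(L,g \right)} = - \frac{1}{7}$ ($F{\left(L,g \right)} = \frac{1}{-7} = - \frac{1}{7}$)
$C = -465$ ($C = -2 - 463 = -465$)
$t{\left(Z,k \right)} = -3 + Z k$
$\frac{C}{t{\left(F{\left(-2,y{\left(M,-3 \right)} \right)},-26 \right)}} = - \frac{465}{-3 - - \frac{26}{7}} = - \frac{465}{-3 + \frac{26}{7}} = - \frac{465}{\frac{5}{7}} = \left(-465\right) \frac{7}{5} = -651$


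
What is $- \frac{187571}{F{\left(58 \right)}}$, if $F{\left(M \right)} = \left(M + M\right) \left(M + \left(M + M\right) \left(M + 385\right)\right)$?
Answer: $- \frac{187571}{5967736} \approx -0.031431$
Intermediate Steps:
$F{\left(M \right)} = 2 M \left(M + 2 M \left(385 + M\right)\right)$
$- \frac{187571}{F{\left(58 \right)}} = - \frac{187571}{58^{2} \left(1542 + 4 \cdot 58\right)} = - \frac{187571}{3364 \left(1542 + 232\right)} = - \frac{187571}{3364 \cdot 1774} = - \frac{187571}{5967736}$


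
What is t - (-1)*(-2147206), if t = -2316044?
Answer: -4463250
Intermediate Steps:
t - (-1)*(-2147206) = -2316044 - (-1)*(-2147206) = -2316044 - 1*2147206 = -2316044 - 2147206 = -4463250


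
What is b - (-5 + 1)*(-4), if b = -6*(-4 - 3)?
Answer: 26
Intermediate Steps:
b = 42 (b = -6*(-7) = 42)
b - (-5 + 1)*(-4) = 42 - (-5 + 1)*(-4) = 42 - (-4)*(-4) = 42 - 1*16 = 42 - 16 = 26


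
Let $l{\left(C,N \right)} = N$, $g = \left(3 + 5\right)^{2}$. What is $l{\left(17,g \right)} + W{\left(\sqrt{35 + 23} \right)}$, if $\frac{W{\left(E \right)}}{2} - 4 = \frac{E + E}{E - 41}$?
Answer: $\frac{116624}{1623} - \frac{164 \sqrt{58}}{1623} \approx 71.088$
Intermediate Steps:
$g = 64$ ($g = 8^{2} = 64$)
$W{\left(E \right)} = 8 + \frac{4 E}{-41 + E}$ ($W{\left(E \right)} = 8 + 2 \frac{E + E}{E - 41} = 8 + 2 \frac{2 E}{-41 + E} = 8 + \frac{4 E}{-41 + E}$)
$l{\left(17,g \right)} + W{\left(\sqrt{35 + 23} \right)} = 64 + \frac{4 \left(-82 + 3 \sqrt{35 + 23}\right)}{-41 + \sqrt{35 + 23}} = 64 + \frac{4 \left(-82 + 3 \sqrt{58}\right)}{-41 + \sqrt{58}}$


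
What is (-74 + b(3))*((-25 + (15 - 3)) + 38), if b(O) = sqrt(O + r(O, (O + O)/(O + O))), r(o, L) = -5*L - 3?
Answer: -1850 + 25*I*sqrt(5) ≈ -1850.0 + 55.902*I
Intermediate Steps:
r(o, L) = -3 - 5*L
b(O) = sqrt(-8 + O) (b(O) = sqrt(O + (-3 - 5*(O + O)/(O + O))) = sqrt(O + (-3 - 5*2*O/(2*O))) = sqrt(O + (-3 - 5*2*O*1/(2*O))) = sqrt(O + (-3 - 5*1)) = sqrt(O + (-3 - 5)) = sqrt(O - 8) = sqrt(-8 + O))
(-74 + b(3))*((-25 + (15 - 3)) + 38) = (-74 + sqrt(-8 + 3))*((-25 + (15 - 3)) + 38) = (-74 + sqrt(-5))*((-25 + 12) + 38) = (-74 + I*sqrt(5))*(-13 + 38) = (-74 + I*sqrt(5))*25 = -1850 + 25*I*sqrt(5)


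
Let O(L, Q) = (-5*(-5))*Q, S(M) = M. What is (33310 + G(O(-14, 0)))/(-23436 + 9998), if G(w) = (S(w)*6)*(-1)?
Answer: -16655/6719 ≈ -2.4788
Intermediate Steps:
O(L, Q) = 25*Q
G(w) = -6*w (G(w) = (w*6)*(-1) = (6*w)*(-1) = -6*w)
(33310 + G(O(-14, 0)))/(-23436 + 9998) = (33310 - 150*0)/(-23436 + 9998) = (33310 - 6*0)/(-13438) = (33310 + 0)*(-1/13438) = 33310*(-1/13438) = -16655/6719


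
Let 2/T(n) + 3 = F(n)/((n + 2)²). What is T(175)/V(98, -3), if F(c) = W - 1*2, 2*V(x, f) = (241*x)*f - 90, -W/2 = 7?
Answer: 10443/555745736 ≈ 1.8791e-5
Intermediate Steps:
W = -14 (W = -2*7 = -14)
V(x, f) = -45 + 241*f*x/2 (V(x, f) = ((241*x)*f - 90)/2 = (241*f*x - 90)/2 = (-90 + 241*f*x)/2 = -45 + 241*f*x/2)
F(c) = -16 (F(c) = -14 - 1*2 = -14 - 2 = -16)
T(n) = 2/(-3 - 16/(2 + n)²) (T(n) = 2/(-3 - 16/(n + 2)²) = 2/(-3 - 16/(2 + n)²))
T(175)/V(98, -3) = (-2*(2 + 175)²/(16 + 3*(2 + 175)²))/(-45 + (241/2)*(-3)*98) = (-2*177²/(16 + 3*177²))/(-45 - 35427) = -2*31329/(16 + 3*31329)/(-35472) = -2*31329/(16 + 93987)*(-1/35472) = -2*31329/94003*(-1/35472) = -2*31329*1/94003*(-1/35472) = -62658/94003*(-1/35472) = 10443/555745736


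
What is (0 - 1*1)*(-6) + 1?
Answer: 7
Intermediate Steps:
(0 - 1*1)*(-6) + 1 = (0 - 1)*(-6) + 1 = -1*(-6) + 1 = 6 + 1 = 7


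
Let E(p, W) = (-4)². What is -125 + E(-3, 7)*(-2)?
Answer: -157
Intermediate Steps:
E(p, W) = 16
-125 + E(-3, 7)*(-2) = -125 + 16*(-2) = -125 - 32 = -157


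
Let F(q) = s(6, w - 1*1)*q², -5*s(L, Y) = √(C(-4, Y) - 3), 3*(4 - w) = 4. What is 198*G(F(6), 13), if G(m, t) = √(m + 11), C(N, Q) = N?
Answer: 198*√(275 - 180*I*√7)/5 ≈ 804.25 - 464.29*I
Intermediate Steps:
w = 8/3 (w = 4 - ⅓*4 = 4 - 4/3 = 8/3 ≈ 2.6667)
s(L, Y) = -I*√7/5 (s(L, Y) = -√(-4 - 3)/5 = -I*√7/5)
F(q) = -I*√7*q²/5 (F(q) = (-I*√7/5)*q² = -I*√7*q²/5)
G(m, t) = √(11 + m)
198*G(F(6), 13) = 198*√(11 - ⅕*I*√7*6²) = 198*√(11 - ⅕*I*√7*36) = 198*√(11 - 36*I*√7/5)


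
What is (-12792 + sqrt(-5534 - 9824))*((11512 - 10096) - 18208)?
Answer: 214803264 - 16792*I*sqrt(15358) ≈ 2.148e+8 - 2.081e+6*I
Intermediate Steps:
(-12792 + sqrt(-5534 - 9824))*((11512 - 10096) - 18208) = (-12792 + sqrt(-15358))*(1416 - 18208) = (-12792 + I*sqrt(15358))*(-16792) = 214803264 - 16792*I*sqrt(15358)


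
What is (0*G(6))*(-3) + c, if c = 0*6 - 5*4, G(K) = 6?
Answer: -20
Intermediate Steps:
c = -20 (c = 0 - 20 = -20)
(0*G(6))*(-3) + c = (0*6)*(-3) - 20 = 0*(-3) - 20 = 0 - 20 = -20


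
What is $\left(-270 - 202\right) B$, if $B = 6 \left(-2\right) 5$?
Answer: $28320$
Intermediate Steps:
$B = -60$ ($B = \left(-12\right) 5 = -60$)
$\left(-270 - 202\right) B = \left(-270 - 202\right) \left(-60\right) = \left(-472\right) \left(-60\right) = 28320$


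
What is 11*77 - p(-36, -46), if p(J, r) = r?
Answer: 893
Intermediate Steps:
11*77 - p(-36, -46) = 11*77 - 1*(-46) = 847 + 46 = 893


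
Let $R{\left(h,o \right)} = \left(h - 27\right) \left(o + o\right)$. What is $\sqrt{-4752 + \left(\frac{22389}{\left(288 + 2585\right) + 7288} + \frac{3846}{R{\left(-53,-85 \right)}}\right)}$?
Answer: $\frac{i \sqrt{6298503565168821}}{1151580} \approx 68.917 i$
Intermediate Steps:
$R{\left(h,o \right)} = 2 o \left(-27 + h\right)$ ($R{\left(h,o \right)} = \left(-27 + h\right) 2 o = 2 o \left(-27 + h\right)$)
$\sqrt{-4752 + \left(\frac{22389}{\left(288 + 2585\right) + 7288} + \frac{3846}{R{\left(-53,-85 \right)}}\right)} = \sqrt{-4752 + \left(\frac{22389}{\left(288 + 2585\right) + 7288} + \frac{3846}{2 \left(-85\right) \left(-27 - 53\right)}\right)} = \sqrt{-4752 + \left(\frac{22389}{2873 + 7288} + \frac{3846}{2 \left(-85\right) \left(-80\right)}\right)} = \sqrt{-4752 + \left(\frac{22389}{10161} + \frac{3846}{13600}\right)} = \sqrt{-4752 + \left(22389 \cdot \frac{1}{10161} + 3846 \cdot \frac{1}{13600}\right)} = \sqrt{-4752 + \left(\frac{7463}{3387} + \frac{1923}{6800}\right)} = \sqrt{-4752 + \frac{57261601}{23031600}} = \sqrt{- \frac{109388901599}{23031600}} = \frac{i \sqrt{6298503565168821}}{1151580}$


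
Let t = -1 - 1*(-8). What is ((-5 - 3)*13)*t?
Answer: -728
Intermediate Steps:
t = 7 (t = -1 + 8 = 7)
((-5 - 3)*13)*t = ((-5 - 3)*13)*7 = -8*13*7 = -104*7 = -728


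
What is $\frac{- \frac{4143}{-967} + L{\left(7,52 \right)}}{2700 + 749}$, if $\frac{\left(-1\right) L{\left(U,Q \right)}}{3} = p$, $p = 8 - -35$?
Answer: $- \frac{120600}{3335183} \approx -0.03616$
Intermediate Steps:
$p = 43$ ($p = 8 + 35 = 43$)
$L{\left(U,Q \right)} = -129$ ($L{\left(U,Q \right)} = \left(-3\right) 43 = -129$)
$\frac{- \frac{4143}{-967} + L{\left(7,52 \right)}}{2700 + 749} = \frac{- \frac{4143}{-967} - 129}{2700 + 749} = \frac{\left(-4143\right) \left(- \frac{1}{967}\right) - 129}{3449} = \left(\frac{4143}{967} - 129\right) \frac{1}{3449} = \left(- \frac{120600}{967}\right) \frac{1}{3449} = - \frac{120600}{3335183}$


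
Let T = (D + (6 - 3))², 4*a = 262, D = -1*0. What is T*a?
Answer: 1179/2 ≈ 589.50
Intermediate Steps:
D = 0
a = 131/2 (a = (¼)*262 = 131/2 ≈ 65.500)
T = 9 (T = (0 + (6 - 3))² = (0 + 3)² = 3² = 9)
T*a = 9*(131/2) = 1179/2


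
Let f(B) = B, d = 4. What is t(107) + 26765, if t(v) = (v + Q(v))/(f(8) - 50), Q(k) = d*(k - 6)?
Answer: 160517/6 ≈ 26753.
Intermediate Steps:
Q(k) = -24 + 4*k (Q(k) = 4*(k - 6) = 4*(-6 + k) = -24 + 4*k)
t(v) = 4/7 - 5*v/42 (t(v) = (v + (-24 + 4*v))/(8 - 50) = (-24 + 5*v)/(-42) = (-24 + 5*v)*(-1/42) = 4/7 - 5*v/42)
t(107) + 26765 = (4/7 - 5/42*107) + 26765 = (4/7 - 535/42) + 26765 = -73/6 + 26765 = 160517/6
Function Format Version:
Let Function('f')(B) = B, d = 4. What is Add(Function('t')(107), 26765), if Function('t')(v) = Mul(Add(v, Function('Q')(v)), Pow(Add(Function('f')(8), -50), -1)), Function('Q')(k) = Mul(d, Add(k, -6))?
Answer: Rational(160517, 6) ≈ 26753.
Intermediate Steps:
Function('Q')(k) = Add(-24, Mul(4, k)) (Function('Q')(k) = Mul(4, Add(k, -6)) = Mul(4, Add(-6, k)) = Add(-24, Mul(4, k)))
Function('t')(v) = Add(Rational(4, 7), Mul(Rational(-5, 42), v)) (Function('t')(v) = Mul(Add(v, Add(-24, Mul(4, v))), Pow(Add(8, -50), -1)) = Mul(Add(-24, Mul(5, v)), Pow(-42, -1)) = Mul(Add(-24, Mul(5, v)), Rational(-1, 42)) = Add(Rational(4, 7), Mul(Rational(-5, 42), v)))
Add(Function('t')(107), 26765) = Add(Add(Rational(4, 7), Mul(Rational(-5, 42), 107)), 26765) = Add(Add(Rational(4, 7), Rational(-535, 42)), 26765) = Add(Rational(-73, 6), 26765) = Rational(160517, 6)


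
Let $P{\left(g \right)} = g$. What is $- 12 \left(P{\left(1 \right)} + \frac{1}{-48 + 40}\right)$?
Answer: $- \frac{21}{2} \approx -10.5$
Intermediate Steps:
$- 12 \left(P{\left(1 \right)} + \frac{1}{-48 + 40}\right) = - 12 \left(1 + \frac{1}{-48 + 40}\right) = - 12 \left(1 + \frac{1}{-8}\right) = - 12 \left(1 - \frac{1}{8}\right) = \left(-12\right) \frac{7}{8} = - \frac{21}{2}$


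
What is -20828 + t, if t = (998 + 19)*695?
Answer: 685987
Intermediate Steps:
t = 706815 (t = 1017*695 = 706815)
-20828 + t = -20828 + 706815 = 685987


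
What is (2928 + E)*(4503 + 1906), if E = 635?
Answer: 22835267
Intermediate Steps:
(2928 + E)*(4503 + 1906) = (2928 + 635)*(4503 + 1906) = 3563*6409 = 22835267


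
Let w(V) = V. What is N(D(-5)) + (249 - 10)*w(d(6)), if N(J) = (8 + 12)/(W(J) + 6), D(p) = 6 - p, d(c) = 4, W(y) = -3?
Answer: 2888/3 ≈ 962.67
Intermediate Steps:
N(J) = 20/3 (N(J) = (8 + 12)/(-3 + 6) = 20/3)
N(D(-5)) + (249 - 10)*w(d(6)) = 20/3 + (249 - 10)*4 = 20/3 + 239*4 = 20/3 + 956 = 2888/3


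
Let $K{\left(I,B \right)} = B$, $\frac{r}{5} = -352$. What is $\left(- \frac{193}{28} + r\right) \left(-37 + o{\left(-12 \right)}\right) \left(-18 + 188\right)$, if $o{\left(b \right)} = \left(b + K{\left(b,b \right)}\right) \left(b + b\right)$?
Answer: $- \frac{323800785}{2} \approx -1.619 \cdot 10^{8}$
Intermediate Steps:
$r = -1760$ ($r = 5 \left(-352\right) = -1760$)
$o{\left(b \right)} = 4 b^{2}$ ($o{\left(b \right)} = \left(b + b\right) \left(b + b\right) = 2 b 2 b = 4 b^{2}$)
$\left(- \frac{193}{28} + r\right) \left(-37 + o{\left(-12 \right)}\right) \left(-18 + 188\right) = \left(- \frac{193}{28} - 1760\right) \left(-37 + 4 \left(-12\right)^{2}\right) \left(-18 + 188\right) = \left(\left(-193\right) \frac{1}{28} - 1760\right) \left(-37 + 4 \cdot 144\right) 170 = \left(- \frac{193}{28} - 1760\right) \left(-37 + 576\right) 170 = - \frac{49473 \cdot 539 \cdot 170}{28} = \left(- \frac{49473}{28}\right) 91630 = - \frac{323800785}{2}$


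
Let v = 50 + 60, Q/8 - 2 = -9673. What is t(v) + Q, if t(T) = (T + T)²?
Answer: -28968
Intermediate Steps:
Q = -77368 (Q = 16 + 8*(-9673) = 16 - 77384 = -77368)
v = 110
t(T) = 4*T² (t(T) = (2*T)² = 4*T²)
t(v) + Q = 4*110² - 77368 = 4*12100 - 77368 = 48400 - 77368 = -28968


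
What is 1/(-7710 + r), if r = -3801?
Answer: -1/11511 ≈ -8.6873e-5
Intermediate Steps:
1/(-7710 + r) = 1/(-7710 - 3801) = 1/(-11511) = -1/11511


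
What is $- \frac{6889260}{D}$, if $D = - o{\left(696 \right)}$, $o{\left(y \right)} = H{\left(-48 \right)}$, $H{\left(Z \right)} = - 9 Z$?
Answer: $\frac{574105}{36} \approx 15947.0$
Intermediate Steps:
$o{\left(y \right)} = 432$ ($o{\left(y \right)} = \left(-9\right) \left(-48\right) = 432$)
$D = -432$ ($D = \left(-1\right) 432 = -432$)
$- \frac{6889260}{D} = - \frac{6889260}{-432} = \left(-6889260\right) \left(- \frac{1}{432}\right) = \frac{574105}{36}$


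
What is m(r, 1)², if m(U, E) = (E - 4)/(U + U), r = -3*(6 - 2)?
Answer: 1/64 ≈ 0.015625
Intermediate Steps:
r = -12 (r = -3*4 = -12)
m(U, E) = (-4 + E)/(2*U) (m(U, E) = (-4 + E)/((2*U)) = (-4 + E)*(1/(2*U)) = (-4 + E)/(2*U))
m(r, 1)² = ((½)*(-4 + 1)/(-12))² = ((½)*(-1/12)*(-3))² = (⅛)² = 1/64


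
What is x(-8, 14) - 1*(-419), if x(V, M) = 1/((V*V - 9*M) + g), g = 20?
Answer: 17597/42 ≈ 418.98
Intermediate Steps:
x(V, M) = 1/(20 + V² - 9*M) (x(V, M) = 1/((V*V - 9*M) + 20) = 1/((V² - 9*M) + 20) = 1/(20 + V² - 9*M))
x(-8, 14) - 1*(-419) = 1/(20 + (-8)² - 9*14) - 1*(-419) = 1/(20 + 64 - 126) + 419 = 1/(-42) + 419 = -1/42 + 419 = 17597/42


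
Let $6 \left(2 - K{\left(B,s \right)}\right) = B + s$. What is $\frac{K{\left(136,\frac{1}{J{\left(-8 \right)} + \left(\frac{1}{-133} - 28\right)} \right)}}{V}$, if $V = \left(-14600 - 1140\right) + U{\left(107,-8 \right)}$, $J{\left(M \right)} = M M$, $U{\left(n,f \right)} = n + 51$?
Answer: $\frac{65969}{49727356} \approx 0.0013266$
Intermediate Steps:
$U{\left(n,f \right)} = 51 + n$
$J{\left(M \right)} = M^{2}$
$K{\left(B,s \right)} = 2 - \frac{B}{6} - \frac{s}{6}$ ($K{\left(B,s \right)} = 2 - \frac{B + s}{6} = 2 - \left(\frac{B}{6} + \frac{s}{6}\right) = 2 - \frac{B}{6} - \frac{s}{6}$)
$V = -15582$ ($V = \left(-14600 - 1140\right) + \left(51 + 107\right) = -15740 + 158 = -15582$)
$\frac{K{\left(136,\frac{1}{J{\left(-8 \right)} + \left(\frac{1}{-133} - 28\right)} \right)}}{V} = \frac{2 - \frac{68}{3} - \frac{1}{6 \left(\left(-8\right)^{2} + \left(\frac{1}{-133} - 28\right)\right)}}{-15582} = \left(2 - \frac{68}{3} - \frac{1}{6 \left(64 - \frac{3725}{133}\right)}\right) \left(- \frac{1}{15582}\right) = \left(2 - \frac{68}{3} - \frac{1}{6 \cdot \frac{4787}{133}}\right) \left(- \frac{1}{15582}\right) = \left(2 - \frac{68}{3} - \frac{133}{28722}\right) \left(- \frac{1}{15582}\right) = \left(- \frac{197907}{9574}\right) \left(- \frac{1}{15582}\right) = \frac{65969}{49727356}$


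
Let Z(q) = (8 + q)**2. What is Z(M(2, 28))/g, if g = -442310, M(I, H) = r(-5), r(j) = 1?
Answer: -81/442310 ≈ -0.00018313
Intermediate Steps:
M(I, H) = 1
Z(M(2, 28))/g = (8 + 1)**2/(-442310) = 9**2*(-1/442310) = 81*(-1/442310) = -81/442310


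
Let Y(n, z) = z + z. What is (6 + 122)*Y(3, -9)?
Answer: -2304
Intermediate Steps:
Y(n, z) = 2*z
(6 + 122)*Y(3, -9) = (6 + 122)*(2*(-9)) = 128*(-18) = -2304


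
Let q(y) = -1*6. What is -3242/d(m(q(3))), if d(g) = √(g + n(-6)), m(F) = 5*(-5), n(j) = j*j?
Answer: -3242*√11/11 ≈ -977.50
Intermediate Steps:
q(y) = -6
n(j) = j²
m(F) = -25
d(g) = √(36 + g) (d(g) = √(g + (-6)²) = √(g + 36) = √(36 + g))
-3242/d(m(q(3))) = -3242/√(36 - 25) = -3242*√11/11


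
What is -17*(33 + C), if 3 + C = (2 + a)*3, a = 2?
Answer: -714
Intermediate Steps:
C = 9 (C = -3 + (2 + 2)*3 = -3 + 4*3 = -3 + 12 = 9)
-17*(33 + C) = -17*(33 + 9) = -17*42 = -714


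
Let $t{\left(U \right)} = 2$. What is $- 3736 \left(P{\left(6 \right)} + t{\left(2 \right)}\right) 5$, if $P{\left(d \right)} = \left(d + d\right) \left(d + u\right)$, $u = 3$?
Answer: $-2054800$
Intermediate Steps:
$P{\left(d \right)} = 2 d \left(3 + d\right)$ ($P{\left(d \right)} = \left(d + d\right) \left(d + 3\right) = 2 d \left(3 + d\right)$)
$- 3736 \left(P{\left(6 \right)} + t{\left(2 \right)}\right) 5 = - 3736 \left(2 \cdot 6 \left(3 + 6\right) + 2\right) 5 = - 3736 \left(2 \cdot 6 \cdot 9 + 2\right) 5 = - 3736 \left(108 + 2\right) 5 = - 3736 \cdot 110 \cdot 5 = \left(-3736\right) 550 = -2054800$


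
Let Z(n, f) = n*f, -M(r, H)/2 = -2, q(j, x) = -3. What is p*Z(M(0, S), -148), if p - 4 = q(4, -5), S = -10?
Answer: -592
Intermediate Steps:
M(r, H) = 4 (M(r, H) = -2*(-2) = 4)
p = 1 (p = 4 - 3 = 1)
Z(n, f) = f*n
p*Z(M(0, S), -148) = 1*(-148*4) = 1*(-592) = -592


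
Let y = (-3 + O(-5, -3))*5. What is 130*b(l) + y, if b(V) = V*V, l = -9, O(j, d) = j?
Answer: 10490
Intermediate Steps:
b(V) = V**2
y = -40 (y = (-3 - 5)*5 = -8*5 = -40)
130*b(l) + y = 130*(-9)**2 - 40 = 130*81 - 40 = 10530 - 40 = 10490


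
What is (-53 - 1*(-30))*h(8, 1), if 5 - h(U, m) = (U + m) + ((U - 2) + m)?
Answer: 253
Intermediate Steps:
h(U, m) = 7 - 2*U - 2*m (h(U, m) = 5 - ((U + m) + ((U - 2) + m)) = 5 - ((U + m) + ((-2 + U) + m)) = 5 - ((U + m) + (-2 + U + m)) = 5 - (-2 + 2*U + 2*m) = 5 + (2 - 2*U - 2*m) = 7 - 2*U - 2*m)
(-53 - 1*(-30))*h(8, 1) = (-53 - 1*(-30))*(7 - 2*8 - 2*1) = (-53 + 30)*(7 - 16 - 2) = -23*(-11) = 253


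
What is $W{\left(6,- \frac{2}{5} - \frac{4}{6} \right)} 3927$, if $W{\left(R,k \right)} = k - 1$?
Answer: $- \frac{40579}{5} \approx -8115.8$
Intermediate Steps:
$W{\left(R,k \right)} = -1 + k$
$W{\left(6,- \frac{2}{5} - \frac{4}{6} \right)} 3927 = \left(-1 - \left(\frac{2}{3} + \frac{2}{5}\right)\right) 3927 = \left(-1 - \frac{16}{15}\right) 3927 = \left(- \frac{31}{15}\right) 3927 = - \frac{40579}{5}$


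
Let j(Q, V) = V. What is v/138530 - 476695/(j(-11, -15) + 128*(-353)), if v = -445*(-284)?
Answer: 1024982971/89448821 ≈ 11.459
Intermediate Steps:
v = 126380
v/138530 - 476695/(j(-11, -15) + 128*(-353)) = 126380/138530 - 476695/(-15 + 128*(-353)) = 126380*(1/138530) - 476695/(-15 - 45184) = 12638/13853 - 476695/(-45199) = 12638/13853 - 476695*(-1/45199) = 12638/13853 + 476695/45199 = 1024982971/89448821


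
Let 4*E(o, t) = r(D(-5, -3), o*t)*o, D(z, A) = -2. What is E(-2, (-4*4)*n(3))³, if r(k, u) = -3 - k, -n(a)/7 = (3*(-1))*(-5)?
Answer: ⅛ ≈ 0.12500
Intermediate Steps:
n(a) = -105 (n(a) = -7*3*(-1)*(-5) = -(-21)*(-5) = -7*15 = -105)
E(o, t) = -o/4 (E(o, t) = ((-3 - 1*(-2))*o)/4 = ((-3 + 2)*o)/4 = (-o)/4 = -o/4)
E(-2, (-4*4)*n(3))³ = (-¼*(-2))³ = (½)³ = ⅛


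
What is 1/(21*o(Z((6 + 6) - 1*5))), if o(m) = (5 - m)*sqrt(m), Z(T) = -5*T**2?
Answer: -I*sqrt(5)/183750 ≈ -1.2169e-5*I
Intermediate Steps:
o(m) = sqrt(m)*(5 - m)
1/(21*o(Z((6 + 6) - 1*5))) = 1/(21*(sqrt(-5*((6 + 6) - 1*5)**2)*(5 - (-5)*((6 + 6) - 1*5)**2))) = 1/(21*(sqrt(-5*(12 - 5)**2)*(5 - (-5)*(12 - 5)**2))) = 1/(21*(sqrt(-5*7**2)*(5 - (-5)*7**2))) = 1/(21*(sqrt(-5*49)*(5 - (-5)*49))) = 1/(21*(sqrt(-245)*(5 - 1*(-245)))) = 1/(21*((7*I*sqrt(5))*(5 + 245))) = 1/(21*((7*I*sqrt(5))*250)) = 1/(21*(1750*I*sqrt(5))) = 1/(36750*I*sqrt(5)) = -I*sqrt(5)/183750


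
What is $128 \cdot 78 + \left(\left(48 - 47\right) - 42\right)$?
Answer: $9943$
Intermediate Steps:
$128 \cdot 78 + \left(\left(48 - 47\right) - 42\right) = 9984 + \left(1 - 42\right) = 9984 - 41 = 9943$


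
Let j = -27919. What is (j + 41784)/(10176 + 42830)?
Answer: 13865/53006 ≈ 0.26157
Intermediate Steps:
(j + 41784)/(10176 + 42830) = (-27919 + 41784)/(10176 + 42830) = 13865/53006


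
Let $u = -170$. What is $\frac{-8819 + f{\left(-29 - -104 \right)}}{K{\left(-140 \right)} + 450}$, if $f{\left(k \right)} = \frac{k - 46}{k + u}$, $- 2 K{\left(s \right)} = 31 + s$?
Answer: $- \frac{1675668}{95855} \approx -17.481$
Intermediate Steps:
$K{\left(s \right)} = - \frac{31}{2} - \frac{s}{2}$ ($K{\left(s \right)} = - \frac{31 + s}{2} = - \frac{31}{2} - \frac{s}{2}$)
$f{\left(k \right)} = \frac{-46 + k}{-170 + k}$ ($f{\left(k \right)} = \frac{k - 46}{k - 170} = \frac{-46 + k}{-170 + k}$)
$\frac{-8819 + f{\left(-29 - -104 \right)}}{K{\left(-140 \right)} + 450} = \frac{-8819 + \frac{-46 - -75}{-170 - -75}}{\left(- \frac{31}{2} - -70\right) + 450} = \frac{-8819 + \frac{-46 + \left(-29 + 104\right)}{-170 + \left(-29 + 104\right)}}{\left(- \frac{31}{2} + 70\right) + 450} = \frac{-8819 + \frac{-46 + 75}{-170 + 75}}{\frac{109}{2} + 450} = \frac{-8819 + \frac{1}{-95} \cdot 29}{\frac{1009}{2}} = \left(-8819 - \frac{29}{95}\right) \frac{2}{1009} = \left(- \frac{837834}{95}\right) \frac{2}{1009} = - \frac{1675668}{95855}$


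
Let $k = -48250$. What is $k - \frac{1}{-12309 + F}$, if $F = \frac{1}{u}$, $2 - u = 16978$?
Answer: $- \frac{10082203459274}{208957585} \approx -48250.0$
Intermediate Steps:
$u = -16976$ ($u = 2 - 16978 = -16976$)
$F = - \frac{1}{16976}$ ($F = \frac{1}{-16976} = - \frac{1}{16976} \approx -5.8907 \cdot 10^{-5}$)
$k - \frac{1}{-12309 + F} = -48250 - \frac{1}{-12309 - \frac{1}{16976}} = -48250 - \frac{1}{- \frac{208957585}{16976}} = -48250 - - \frac{16976}{208957585} = -48250 + \frac{16976}{208957585} = - \frac{10082203459274}{208957585}$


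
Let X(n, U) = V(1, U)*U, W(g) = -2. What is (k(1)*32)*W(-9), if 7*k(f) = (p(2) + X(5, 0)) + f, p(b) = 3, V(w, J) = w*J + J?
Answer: -256/7 ≈ -36.571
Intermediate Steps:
V(w, J) = J + J*w (V(w, J) = J*w + J = J + J*w)
X(n, U) = 2*U² (X(n, U) = (U*(1 + 1))*U = (U*2)*U = (2*U)*U = 2*U²)
k(f) = 3/7 + f/7 (k(f) = ((3 + 2*0²) + f)/7 = ((3 + 2*0) + f)/7 = ((3 + 0) + f)/7 = (3 + f)/7 = 3/7 + f/7)
(k(1)*32)*W(-9) = ((3/7 + (⅐)*1)*32)*(-2) = ((3/7 + ⅐)*32)*(-2) = ((4/7)*32)*(-2) = (128/7)*(-2) = -256/7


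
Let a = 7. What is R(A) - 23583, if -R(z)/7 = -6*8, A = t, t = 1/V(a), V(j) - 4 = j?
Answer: -23247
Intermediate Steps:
V(j) = 4 + j
t = 1/11 (t = 1/(4 + 7) = 1/11 ≈ 0.090909)
A = 1/11 ≈ 0.090909
R(z) = 336 (R(z) = -(-42)*8 = -7*(-48) = 336)
R(A) - 23583 = 336 - 23583 = -23247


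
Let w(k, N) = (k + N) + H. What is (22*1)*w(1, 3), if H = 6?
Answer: 220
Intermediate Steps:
w(k, N) = 6 + N + k (w(k, N) = (k + N) + 6 = (N + k) + 6 = 6 + N + k)
(22*1)*w(1, 3) = (22*1)*(6 + 3 + 1) = 22*10 = 220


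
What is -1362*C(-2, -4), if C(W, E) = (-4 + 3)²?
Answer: -1362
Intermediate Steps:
C(W, E) = 1 (C(W, E) = (-1)² = 1)
-1362*C(-2, -4) = -1362*1 = -1362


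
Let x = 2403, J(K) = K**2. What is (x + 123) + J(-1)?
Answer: 2527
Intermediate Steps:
(x + 123) + J(-1) = (2403 + 123) + (-1)**2 = 2526 + 1 = 2527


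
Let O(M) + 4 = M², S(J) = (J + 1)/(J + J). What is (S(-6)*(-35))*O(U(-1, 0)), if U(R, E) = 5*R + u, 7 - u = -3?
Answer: -1225/4 ≈ -306.25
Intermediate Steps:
u = 10 (u = 7 - 1*(-3) = 7 + 3 = 10)
U(R, E) = 10 + 5*R (U(R, E) = 5*R + 10 = 10 + 5*R)
S(J) = (1 + J)/(2*J) (S(J) = (1 + J)/((2*J)) = (1 + J)*(1/(2*J)) = (1 + J)/(2*J))
O(M) = -4 + M²
(S(-6)*(-35))*O(U(-1, 0)) = (((½)*(1 - 6)/(-6))*(-35))*(-4 + (10 + 5*(-1))²) = (((½)*(-⅙)*(-5))*(-35))*(-4 + (10 - 5)²) = ((5/12)*(-35))*(-4 + 5²) = -175*(-4 + 25)/12 = -175/12*21 = -1225/4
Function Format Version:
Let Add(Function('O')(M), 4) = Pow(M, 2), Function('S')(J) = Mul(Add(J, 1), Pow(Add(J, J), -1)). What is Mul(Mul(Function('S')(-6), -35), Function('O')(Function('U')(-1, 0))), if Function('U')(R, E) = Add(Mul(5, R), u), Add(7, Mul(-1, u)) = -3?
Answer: Rational(-1225, 4) ≈ -306.25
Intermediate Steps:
u = 10 (u = Add(7, Mul(-1, -3)) = Add(7, 3) = 10)
Function('U')(R, E) = Add(10, Mul(5, R)) (Function('U')(R, E) = Add(Mul(5, R), 10) = Add(10, Mul(5, R)))
Function('S')(J) = Mul(Rational(1, 2), Pow(J, -1), Add(1, J)) (Function('S')(J) = Mul(Add(1, J), Pow(Mul(2, J), -1)) = Mul(Add(1, J), Mul(Rational(1, 2), Pow(J, -1))) = Mul(Rational(1, 2), Pow(J, -1), Add(1, J)))
Function('O')(M) = Add(-4, Pow(M, 2))
Mul(Mul(Function('S')(-6), -35), Function('O')(Function('U')(-1, 0))) = Mul(Mul(Mul(Rational(1, 2), Pow(-6, -1), Add(1, -6)), -35), Add(-4, Pow(Add(10, Mul(5, -1)), 2))) = Mul(Mul(Mul(Rational(1, 2), Rational(-1, 6), -5), -35), Add(-4, Pow(Add(10, -5), 2))) = Mul(Mul(Rational(5, 12), -35), Add(-4, Pow(5, 2))) = Mul(Rational(-175, 12), Add(-4, 25)) = Mul(Rational(-175, 12), 21) = Rational(-1225, 4)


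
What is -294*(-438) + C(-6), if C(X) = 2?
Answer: 128774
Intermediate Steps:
-294*(-438) + C(-6) = -294*(-438) + 2 = 128772 + 2 = 128774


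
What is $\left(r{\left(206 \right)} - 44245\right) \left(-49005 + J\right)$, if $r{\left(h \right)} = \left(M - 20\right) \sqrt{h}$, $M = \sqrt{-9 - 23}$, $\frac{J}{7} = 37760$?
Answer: $-9526612175 - 4306300 \sqrt{206} + 1722520 i \sqrt{103} \approx -9.5884 \cdot 10^{9} + 1.7482 \cdot 10^{7} i$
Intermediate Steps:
$J = 264320$ ($J = 7 \cdot 37760 = 264320$)
$M = 4 i \sqrt{2}$ ($M = \sqrt{-32} = 4 i \sqrt{2} \approx 5.6569 i$)
$r{\left(h \right)} = \sqrt{h} \left(-20 + 4 i \sqrt{2}\right)$ ($r{\left(h \right)} = \left(4 i \sqrt{2} - 20\right) \sqrt{h} = \left(-20 + 4 i \sqrt{2}\right) \sqrt{h} = \sqrt{h} \left(-20 + 4 i \sqrt{2}\right)$)
$\left(r{\left(206 \right)} - 44245\right) \left(-49005 + J\right) = \left(4 \sqrt{206} \left(-5 + i \sqrt{2}\right) - 44245\right) \left(-49005 + 264320\right) = \left(-44245 + 4 \sqrt{206} \left(-5 + i \sqrt{2}\right)\right) 215315 = -9526612175 + 861260 \sqrt{206} \left(-5 + i \sqrt{2}\right)$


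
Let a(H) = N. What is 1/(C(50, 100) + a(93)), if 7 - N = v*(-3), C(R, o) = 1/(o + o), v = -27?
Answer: -200/14799 ≈ -0.013514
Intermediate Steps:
C(R, o) = 1/(2*o)
N = -74 (N = 7 - (-27)*(-3) = 7 - 1*81 = 7 - 81 = -74)
a(H) = -74
1/(C(50, 100) + a(93)) = 1/((½)/100 - 74) = 1/((½)*(1/100) - 74) = 1/(1/200 - 74) = 1/(-14799/200) = -200/14799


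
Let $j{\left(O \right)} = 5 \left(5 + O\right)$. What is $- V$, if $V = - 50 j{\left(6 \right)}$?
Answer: $2750$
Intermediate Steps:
$j{\left(O \right)} = 25 + 5 O$
$V = -2750$ ($V = - 50 \left(25 + 5 \cdot 6\right) = - 50 \left(25 + 30\right) = \left(-50\right) 55 = -2750$)
$- V = \left(-1\right) \left(-2750\right) = 2750$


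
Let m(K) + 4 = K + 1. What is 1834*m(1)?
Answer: -3668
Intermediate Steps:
m(K) = -3 + K (m(K) = -4 + (K + 1) = -4 + (1 + K) = -3 + K)
1834*m(1) = 1834*(-3 + 1) = 1834*(-2) = -3668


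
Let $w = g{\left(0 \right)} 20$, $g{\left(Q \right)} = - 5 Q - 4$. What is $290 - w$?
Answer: $370$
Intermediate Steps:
$g{\left(Q \right)} = -4 - 5 Q$
$w = -80$ ($w = \left(-4 - 0\right) 20 = \left(-4 + 0\right) 20 = \left(-4\right) 20 = -80$)
$290 - w = 290 - -80 = 290 + 80 = 370$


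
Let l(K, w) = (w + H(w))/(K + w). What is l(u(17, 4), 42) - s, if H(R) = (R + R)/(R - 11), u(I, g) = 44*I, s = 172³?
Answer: -62308045067/12245 ≈ -5.0884e+6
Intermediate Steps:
s = 5088448
H(R) = 2*R/(-11 + R) (H(R) = (2*R)/(-11 + R) = 2*R/(-11 + R))
l(K, w) = (w + 2*w/(-11 + w))/(K + w)
l(u(17, 4), 42) - s = 42*(-9 + 42)/((-11 + 42)*(44*17 + 42)) - 1*5088448 = 42*33/(31*(748 + 42)) - 5088448 = 42*(1/31)*33/790 - 5088448 = 42*(1/31)*(1/790)*33 - 5088448 = 693/12245 - 5088448 = -62308045067/12245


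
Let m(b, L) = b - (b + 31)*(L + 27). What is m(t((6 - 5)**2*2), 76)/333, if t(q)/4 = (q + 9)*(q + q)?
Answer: -21145/333 ≈ -63.498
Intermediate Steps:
t(q) = 8*q*(9 + q) (t(q) = 4*((q + 9)*(q + q)) = 4*((9 + q)*(2*q)) = 4*(2*q*(9 + q)) = 8*q*(9 + q))
m(b, L) = b - (27 + L)*(31 + b) (m(b, L) = b - (31 + b)*(27 + L) = b - (27 + L)*(31 + b))
m(t((6 - 5)**2*2), 76)/333 = (-837 - 31*76 - 208*(6 - 5)**2*2*(9 + (6 - 5)**2*2) - 1*76*8*((6 - 5)**2*2)*(9 + (6 - 5)**2*2))/333 = (-837 - 2356 - 208*1**2*2*(9 + 1**2*2) - 1*76*8*(1**2*2)*(9 + 1**2*2))*(1/333) = (-837 - 2356 - 208*1*2*(9 + 1*2) - 1*76*8*(1*2)*(9 + 1*2))*(1/333) = (-837 - 2356 - 208*2*(9 + 2) - 1*76*8*2*(9 + 2))*(1/333) = (-837 - 2356 - 208*2*11 - 1*76*8*2*11)*(1/333) = (-837 - 2356 - 26*176 - 1*76*176)*(1/333) = (-837 - 2356 - 4576 - 13376)*(1/333) = -21145*1/333 = -21145/333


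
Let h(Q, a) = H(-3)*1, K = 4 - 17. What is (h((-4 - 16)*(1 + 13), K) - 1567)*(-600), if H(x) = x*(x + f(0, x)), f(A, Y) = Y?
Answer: 929400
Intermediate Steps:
K = -13
H(x) = 2*x² (H(x) = x*(x + x) = x*(2*x) = 2*x²)
h(Q, a) = 18 (h(Q, a) = (2*(-3)²)*1 = (2*9)*1 = 18*1 = 18)
(h((-4 - 16)*(1 + 13), K) - 1567)*(-600) = (18 - 1567)*(-600) = -1549*(-600) = 929400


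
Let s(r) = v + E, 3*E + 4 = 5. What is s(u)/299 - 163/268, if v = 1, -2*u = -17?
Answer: -145139/240396 ≈ -0.60375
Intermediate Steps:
u = 17/2 (u = -1/2*(-17) = 17/2 ≈ 8.5000)
E = 1/3 (E = -4/3 + (1/3)*5 = -4/3 + 5/3 = 1/3 ≈ 0.33333)
s(r) = 4/3 (s(r) = 1 + 1/3 = 4/3)
s(u)/299 - 163/268 = (4/3)/299 - 163/268 = (4/3)*(1/299) - 163*1/268 = 4/897 - 163/268 = -145139/240396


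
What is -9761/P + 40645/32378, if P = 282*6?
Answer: -123635159/27391788 ≈ -4.5136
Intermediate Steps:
P = 1692
-9761/P + 40645/32378 = -9761/1692 + 40645/32378 = -123635159/27391788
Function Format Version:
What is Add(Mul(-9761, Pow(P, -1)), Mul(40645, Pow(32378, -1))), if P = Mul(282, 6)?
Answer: Rational(-123635159, 27391788) ≈ -4.5136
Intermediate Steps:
P = 1692
Add(Mul(-9761, Pow(P, -1)), Mul(40645, Pow(32378, -1))) = Add(Mul(-9761, Pow(1692, -1)), Mul(40645, Pow(32378, -1))) = Add(Mul(-9761, Rational(1, 1692)), Mul(40645, Rational(1, 32378))) = Add(Rational(-9761, 1692), Rational(40645, 32378)) = Rational(-123635159, 27391788)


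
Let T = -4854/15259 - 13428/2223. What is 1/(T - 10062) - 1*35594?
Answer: -1350698751774021/37947371692 ≈ -35594.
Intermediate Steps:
T = -23965366/3768973 (T = -4854*1/15259 - 13428*1/2223 = -4854/15259 - 1492/247 = -23965366/3768973 ≈ -6.3586)
1/(T - 10062) - 1*35594 = 1/(-23965366/3768973 - 10062) - 1*35594 = 1/(-37947371692/3768973) - 35594 = -3768973/37947371692 - 35594 = -1350698751774021/37947371692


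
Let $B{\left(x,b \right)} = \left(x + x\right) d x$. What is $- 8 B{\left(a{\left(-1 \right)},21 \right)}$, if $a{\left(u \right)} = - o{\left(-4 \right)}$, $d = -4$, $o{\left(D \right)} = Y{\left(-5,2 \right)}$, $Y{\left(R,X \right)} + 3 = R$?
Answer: $4096$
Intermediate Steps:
$Y{\left(R,X \right)} = -3 + R$
$o{\left(D \right)} = -8$ ($o{\left(D \right)} = -3 - 5 = -8$)
$a{\left(u \right)} = 8$ ($a{\left(u \right)} = \left(-1\right) \left(-8\right) = 8$)
$B{\left(x,b \right)} = - 8 x^{2}$ ($B{\left(x,b \right)} = \left(x + x\right) \left(-4\right) x = 2 x \left(-4\right) x = - 8 x x = - 8 x^{2}$)
$- 8 B{\left(a{\left(-1 \right)},21 \right)} = - 8 \left(- 8 \cdot 8^{2}\right) = - 8 \left(\left(-8\right) 64\right) = \left(-8\right) \left(-512\right) = 4096$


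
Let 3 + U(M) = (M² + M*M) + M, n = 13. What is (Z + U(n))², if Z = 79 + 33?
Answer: 211600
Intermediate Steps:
U(M) = -3 + M + 2*M² (U(M) = -3 + ((M² + M*M) + M) = -3 + ((M² + M²) + M) = -3 + (2*M² + M) = -3 + (M + 2*M²) = -3 + M + 2*M²)
Z = 112
(Z + U(n))² = (112 + (-3 + 13 + 2*13²))² = (112 + (-3 + 13 + 2*169))² = (112 + (-3 + 13 + 338))² = (112 + 348)² = 460² = 211600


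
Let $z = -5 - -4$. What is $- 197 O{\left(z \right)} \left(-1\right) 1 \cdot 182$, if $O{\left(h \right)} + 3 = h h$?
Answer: $-71708$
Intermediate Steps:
$z = -1$ ($z = -5 + 4 = -1$)
$O{\left(h \right)} = -3 + h^{2}$ ($O{\left(h \right)} = -3 + h h = -3 + h^{2}$)
$- 197 O{\left(z \right)} \left(-1\right) 1 \cdot 182 = - 197 \left(-3 + \left(-1\right)^{2}\right) \left(-1\right) 1 \cdot 182 = - 197 \left(-3 + 1\right) \left(-1\right) 1 \cdot 182 = - 197 \left(-2\right) \left(-1\right) 1 \cdot 182 = - 197 \cdot 2 \cdot 1 \cdot 182 = \left(-197\right) 2 \cdot 182 = \left(-394\right) 182 = -71708$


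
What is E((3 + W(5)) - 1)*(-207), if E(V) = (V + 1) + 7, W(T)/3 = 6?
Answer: -5796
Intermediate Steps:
W(T) = 18 (W(T) = 3*6 = 18)
E(V) = 8 + V (E(V) = (1 + V) + 7 = 8 + V)
E((3 + W(5)) - 1)*(-207) = (8 + ((3 + 18) - 1))*(-207) = (8 + (21 - 1))*(-207) = (8 + 20)*(-207) = 28*(-207) = -5796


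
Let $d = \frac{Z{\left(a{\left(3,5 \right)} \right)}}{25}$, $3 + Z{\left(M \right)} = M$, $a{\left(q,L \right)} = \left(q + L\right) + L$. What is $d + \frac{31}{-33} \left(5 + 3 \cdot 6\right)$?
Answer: $- \frac{3499}{165} \approx -21.206$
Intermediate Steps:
$a{\left(q,L \right)} = q + 2 L$ ($a{\left(q,L \right)} = \left(L + q\right) + L = q + 2 L$)
$Z{\left(M \right)} = -3 + M$
$d = \frac{2}{5}$ ($d = \frac{-3 + \left(3 + 2 \cdot 5\right)}{25} = \left(-3 + \left(3 + 10\right)\right) \frac{1}{25} = \left(-3 + 13\right) \frac{1}{25} = 10 \cdot \frac{1}{25} = \frac{2}{5} \approx 0.4$)
$d + \frac{31}{-33} \left(5 + 3 \cdot 6\right) = \frac{2}{5} + \frac{31}{-33} \left(5 + 3 \cdot 6\right) = \frac{2}{5} + 31 \left(- \frac{1}{33}\right) \left(5 + 18\right) = \frac{2}{5} - \frac{713}{33} = - \frac{3499}{165}$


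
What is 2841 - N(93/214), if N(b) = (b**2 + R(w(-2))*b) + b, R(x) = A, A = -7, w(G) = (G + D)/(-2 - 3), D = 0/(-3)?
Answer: 130217199/45796 ≈ 2843.4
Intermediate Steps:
D = 0 (D = 0*(-1/3) = 0)
w(G) = -G/5 (w(G) = (G + 0)/(-2 - 3) = G/(-5) = G*(-1/5) = -G/5)
R(x) = -7
N(b) = b**2 - 6*b (N(b) = (b**2 - 7*b) + b = b**2 - 6*b)
2841 - N(93/214) = 2841 - 93/214*(-6 + 93/214) = 2841 - 93*(1/214)*(-6 + 93*(1/214)) = 2841 - 93*(-6 + 93/214)/214 = 2841 - 93*(-1191)/(214*214) = 2841 - 1*(-110763/45796) = 2841 + 110763/45796 = 130217199/45796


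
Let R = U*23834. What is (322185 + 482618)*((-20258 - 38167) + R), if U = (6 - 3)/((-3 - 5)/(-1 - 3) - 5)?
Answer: -66202289977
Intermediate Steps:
U = -1 (U = 3/(-8/(-4) - 5) = 3/(-8*(-¼) - 5) = 3/(2 - 5) = 3/(-3) = 3*(-⅓) = -1)
R = -23834 (R = -1*23834 = -23834)
(322185 + 482618)*((-20258 - 38167) + R) = (322185 + 482618)*((-20258 - 38167) - 23834) = 804803*(-58425 - 23834) = 804803*(-82259) = -66202289977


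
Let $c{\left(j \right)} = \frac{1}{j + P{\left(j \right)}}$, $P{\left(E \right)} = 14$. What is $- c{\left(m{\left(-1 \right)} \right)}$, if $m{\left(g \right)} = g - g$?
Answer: $- \frac{1}{14} \approx -0.071429$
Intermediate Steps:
$m{\left(g \right)} = 0$
$c{\left(j \right)} = \frac{1}{14 + j}$ ($c{\left(j \right)} = \frac{1}{j + 14} = \frac{1}{14 + j}$)
$- c{\left(m{\left(-1 \right)} \right)} = - \frac{1}{14 + 0} = - \frac{1}{14}$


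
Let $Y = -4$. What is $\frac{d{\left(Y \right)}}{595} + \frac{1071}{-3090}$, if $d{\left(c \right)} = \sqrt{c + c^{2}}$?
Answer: $- \frac{357}{1030} + \frac{2 \sqrt{3}}{595} \approx -0.34078$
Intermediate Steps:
$\frac{d{\left(Y \right)}}{595} + \frac{1071}{-3090} = \frac{\sqrt{- 4 \left(1 - 4\right)}}{595} + \frac{1071}{-3090} = \sqrt{\left(-4\right) \left(-3\right)} \frac{1}{595} + 1071 \left(- \frac{1}{3090}\right) = \sqrt{12} \cdot \frac{1}{595} - \frac{357}{1030} = 2 \sqrt{3} \cdot \frac{1}{595} - \frac{357}{1030} = \frac{2 \sqrt{3}}{595} - \frac{357}{1030} = - \frac{357}{1030} + \frac{2 \sqrt{3}}{595}$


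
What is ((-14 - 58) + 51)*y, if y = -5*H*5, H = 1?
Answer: 525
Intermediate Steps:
y = -25 (y = -5*1*5 = -5*5 = -25)
((-14 - 58) + 51)*y = ((-14 - 58) + 51)*(-25) = (-72 + 51)*(-25) = -21*(-25) = 525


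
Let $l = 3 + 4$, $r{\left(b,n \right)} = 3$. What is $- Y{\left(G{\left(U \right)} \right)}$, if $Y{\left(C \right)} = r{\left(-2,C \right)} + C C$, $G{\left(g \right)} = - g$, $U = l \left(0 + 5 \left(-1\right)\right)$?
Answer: $-1228$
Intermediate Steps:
$l = 7$
$U = -35$ ($U = 7 \left(0 + 5 \left(-1\right)\right) = 7 \left(0 - 5\right) = 7 \left(-5\right) = -35$)
$Y{\left(C \right)} = 3 + C^{2}$ ($Y{\left(C \right)} = 3 + C C = 3 + C^{2}$)
$- Y{\left(G{\left(U \right)} \right)} = - (3 + \left(\left(-1\right) \left(-35\right)\right)^{2}) = - (3 + 35^{2}) = - (3 + 1225) = \left(-1\right) 1228 = -1228$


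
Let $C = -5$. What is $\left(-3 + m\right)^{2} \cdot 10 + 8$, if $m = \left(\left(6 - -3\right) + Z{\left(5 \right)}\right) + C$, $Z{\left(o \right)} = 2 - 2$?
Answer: $18$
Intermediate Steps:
$Z{\left(o \right)} = 0$
$m = 4$ ($m = \left(\left(6 - -3\right) + 0\right) - 5 = \left(\left(6 + 3\right) + 0\right) - 5 = \left(9 + 0\right) - 5 = 9 - 5 = 4$)
$\left(-3 + m\right)^{2} \cdot 10 + 8 = \left(-3 + 4\right)^{2} \cdot 10 + 8 = 1^{2} \cdot 10 + 8 = 1 \cdot 10 + 8 = 10 + 8 = 18$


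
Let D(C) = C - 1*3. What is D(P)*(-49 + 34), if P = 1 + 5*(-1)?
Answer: 105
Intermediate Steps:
P = -4 (P = 1 - 5 = -4)
D(C) = -3 + C (D(C) = C - 3 = -3 + C)
D(P)*(-49 + 34) = (-3 - 4)*(-49 + 34) = -7*(-15) = 105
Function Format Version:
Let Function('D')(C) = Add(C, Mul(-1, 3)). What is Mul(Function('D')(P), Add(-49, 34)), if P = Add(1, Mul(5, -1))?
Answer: 105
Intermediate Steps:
P = -4 (P = Add(1, -5) = -4)
Function('D')(C) = Add(-3, C) (Function('D')(C) = Add(C, -3) = Add(-3, C))
Mul(Function('D')(P), Add(-49, 34)) = Mul(Add(-3, -4), Add(-49, 34)) = Mul(-7, -15) = 105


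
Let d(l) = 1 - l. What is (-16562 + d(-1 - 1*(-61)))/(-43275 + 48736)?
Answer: -16621/5461 ≈ -3.0436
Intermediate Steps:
(-16562 + d(-1 - 1*(-61)))/(-43275 + 48736) = (-16562 + (1 - (-1 - 1*(-61))))/(-43275 + 48736) = (-16562 + (1 - (-1 + 61)))/5461 = (-16562 + (1 - 1*60))*(1/5461) = (-16562 + (1 - 60))*(1/5461) = (-16562 - 59)*(1/5461) = -16621*1/5461 = -16621/5461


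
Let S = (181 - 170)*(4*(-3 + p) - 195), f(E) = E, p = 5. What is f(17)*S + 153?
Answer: -34816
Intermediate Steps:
S = -2057 (S = (181 - 170)*(4*(-3 + 5) - 195) = 11*(4*2 - 195) = 11*(8 - 195) = 11*(-187) = -2057)
f(17)*S + 153 = 17*(-2057) + 153 = -34969 + 153 = -34816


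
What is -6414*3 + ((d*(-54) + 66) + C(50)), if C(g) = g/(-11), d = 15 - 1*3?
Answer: -218114/11 ≈ -19829.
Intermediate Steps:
d = 12 (d = 15 - 3 = 12)
C(g) = -g/11
-6414*3 + ((d*(-54) + 66) + C(50)) = -6414*3 + ((12*(-54) + 66) - 1/11*50) = -19242 + ((-648 + 66) - 50/11) = -19242 + (-582 - 50/11) = -19242 - 6452/11 = -218114/11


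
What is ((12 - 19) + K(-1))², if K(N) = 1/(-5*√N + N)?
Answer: 8366/169 - 915*I/338 ≈ 49.503 - 2.7071*I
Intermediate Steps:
K(N) = 1/(N - 5*√N)
((12 - 19) + K(-1))² = ((12 - 19) + 1/(-1 - 5*I))² = (-7 + 1/(-1 - 5*I))² = (-7 + (-1 + 5*I)/26)²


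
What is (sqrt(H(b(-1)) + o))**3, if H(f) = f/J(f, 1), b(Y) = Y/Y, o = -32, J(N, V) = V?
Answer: -31*I*sqrt(31) ≈ -172.6*I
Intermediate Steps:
b(Y) = 1
H(f) = f (H(f) = f/1 = f*1 = f)
(sqrt(H(b(-1)) + o))**3 = (sqrt(1 - 32))**3 = (sqrt(-31))**3 = (I*sqrt(31))**3 = -31*I*sqrt(31)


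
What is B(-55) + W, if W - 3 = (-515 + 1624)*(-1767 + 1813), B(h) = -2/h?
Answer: 2805937/55 ≈ 51017.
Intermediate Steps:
W = 51017 (W = 3 + (-515 + 1624)*(-1767 + 1813) = 3 + 1109*46 = 3 + 51014 = 51017)
B(-55) + W = -2/(-55) + 51017 = -2*(-1/55) + 51017 = 2/55 + 51017 = 2805937/55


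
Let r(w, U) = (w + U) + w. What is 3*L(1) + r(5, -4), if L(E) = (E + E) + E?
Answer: 15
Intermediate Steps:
L(E) = 3*E (L(E) = 2*E + E = 3*E)
r(w, U) = U + 2*w (r(w, U) = (U + w) + w = U + 2*w)
3*L(1) + r(5, -4) = 3*(3*1) + (-4 + 2*5) = 3*3 + (-4 + 10) = 9 + 6 = 15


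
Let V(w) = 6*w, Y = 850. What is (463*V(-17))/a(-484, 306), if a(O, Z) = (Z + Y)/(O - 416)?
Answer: 625050/17 ≈ 36768.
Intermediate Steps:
a(O, Z) = (850 + Z)/(-416 + O) (a(O, Z) = (Z + 850)/(O - 416) = (850 + Z)/(-416 + O))
(463*V(-17))/a(-484, 306) = (463*(6*(-17)))/(((850 + 306)/(-416 - 484))) = (463*(-102))/((1156/(-900))) = -47226/((-1/900*1156)) = -47226/(-289/225) = -47226*(-225/289) = 625050/17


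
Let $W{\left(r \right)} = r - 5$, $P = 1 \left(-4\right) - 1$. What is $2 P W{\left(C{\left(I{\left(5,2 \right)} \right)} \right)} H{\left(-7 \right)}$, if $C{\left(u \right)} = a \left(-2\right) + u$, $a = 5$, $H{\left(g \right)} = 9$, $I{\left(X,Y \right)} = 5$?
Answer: $900$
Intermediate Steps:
$C{\left(u \right)} = -10 + u$ ($C{\left(u \right)} = 5 \left(-2\right) + u = -10 + u$)
$P = -5$ ($P = -4 - 1 = -5$)
$W{\left(r \right)} = -5 + r$
$2 P W{\left(C{\left(I{\left(5,2 \right)} \right)} \right)} H{\left(-7 \right)} = 2 \left(-5\right) \left(-5 + \left(-10 + 5\right)\right) 9 = - 10 \left(-5 - 5\right) 9 = \left(-10\right) \left(-10\right) 9 = 100 \cdot 9 = 900$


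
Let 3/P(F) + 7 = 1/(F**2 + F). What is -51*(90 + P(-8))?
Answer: -105066/23 ≈ -4568.1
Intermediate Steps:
P(F) = 3/(-7 + 1/(F + F**2)) (P(F) = 3/(-7 + 1/(F**2 + F)) = 3/(-7 + 1/(F + F**2)))
-51*(90 + P(-8)) = -51*(90 - 3*(-8)*(1 - 8)/(-1 + 7*(-8) + 7*(-8)**2)) = -51*(90 - 3*(-8)*(-7)/(-1 - 56 + 7*64)) = -51*(90 - 3*(-8)*(-7)/(-1 - 56 + 448)) = -51*(90 - 3*(-8)*(-7)/391) = -51*(90 - 3*(-8)*1/391*(-7)) = -51*(90 - 168/391) = -51*35022/391 = -105066/23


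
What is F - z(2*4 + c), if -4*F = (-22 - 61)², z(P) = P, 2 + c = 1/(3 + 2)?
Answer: -34569/20 ≈ -1728.4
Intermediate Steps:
c = -9/5 (c = -2 + 1/(3 + 2) = -2 + 1/5 = -2 + ⅕ = -9/5 ≈ -1.8000)
F = -6889/4 (F = -(-22 - 61)²/4 = -¼*(-83)² = -¼*6889 = -6889/4 ≈ -1722.3)
F - z(2*4 + c) = -6889/4 - (2*4 - 9/5) = -6889/4 - (8 - 9/5) = -6889/4 - 1*31/5 = -6889/4 - 31/5 = -34569/20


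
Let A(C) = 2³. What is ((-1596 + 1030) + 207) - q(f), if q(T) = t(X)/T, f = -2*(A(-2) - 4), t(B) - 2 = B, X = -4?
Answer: -1437/4 ≈ -359.25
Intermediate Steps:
t(B) = 2 + B
A(C) = 8
f = -8 (f = -2*(8 - 4) = -2*4 = -8)
q(T) = -2/T (q(T) = (2 - 4)/T = -2/T)
((-1596 + 1030) + 207) - q(f) = ((-1596 + 1030) + 207) - (-2)/(-8) = (-566 + 207) - (-2)*(-1)/8 = -359 - 1*¼ = -359 - ¼ = -1437/4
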